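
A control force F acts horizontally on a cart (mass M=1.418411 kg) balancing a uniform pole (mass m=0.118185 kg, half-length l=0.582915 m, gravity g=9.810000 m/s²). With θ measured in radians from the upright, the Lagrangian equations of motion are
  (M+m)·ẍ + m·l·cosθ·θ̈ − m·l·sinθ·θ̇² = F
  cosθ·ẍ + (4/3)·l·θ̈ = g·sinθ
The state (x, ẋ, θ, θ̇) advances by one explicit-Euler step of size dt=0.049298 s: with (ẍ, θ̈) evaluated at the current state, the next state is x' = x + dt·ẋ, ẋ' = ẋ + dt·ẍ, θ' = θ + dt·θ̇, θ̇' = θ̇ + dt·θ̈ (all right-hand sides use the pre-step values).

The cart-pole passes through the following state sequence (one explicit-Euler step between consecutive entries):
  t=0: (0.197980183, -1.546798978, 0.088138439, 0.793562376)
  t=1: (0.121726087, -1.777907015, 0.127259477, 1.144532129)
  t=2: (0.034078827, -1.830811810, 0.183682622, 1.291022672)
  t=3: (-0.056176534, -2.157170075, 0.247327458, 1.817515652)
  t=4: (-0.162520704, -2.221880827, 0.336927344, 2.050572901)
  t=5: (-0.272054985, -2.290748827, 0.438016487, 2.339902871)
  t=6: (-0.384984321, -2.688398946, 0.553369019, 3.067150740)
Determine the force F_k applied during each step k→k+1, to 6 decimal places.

step 0→1:
  ẍ = (ẋ'−ẋ)/dt = (-1.777907015−-1.546798978)/0.049298 = -4.687980
  θ̈ = (θ̇'−θ̇)/dt = (1.144532129−0.793562376)/0.049298 = 7.119351
  sinθ=0.088024, cosθ=0.996118
  F = (M+m)·ẍ + m·l·cosθ·θ̈ − m·l·sinθ·θ̇² = -7.203531 + 0.488561 − 0.003819 = -6.718789
step 1→2:
  ẍ = (ẋ'−ẋ)/dt = (-1.830811810−-1.777907015)/0.049298 = -1.073163
  θ̈ = (θ̇'−θ̇)/dt = (1.291022672−1.144532129)/0.049298 = 2.971531
  sinθ=0.126916, cosθ=0.991913
  F = (M+m)·ẍ + m·l·cosθ·θ̈ − m·l·sinθ·θ̇² = -1.649018 + 0.203059 − 0.011454 = -1.457413
step 2→3:
  ẍ = (ẋ'−ẋ)/dt = (-2.157170075−-1.830811810)/0.049298 = -6.620112
  θ̈ = (θ̇'−θ̇)/dt = (1.817515652−1.291022672)/0.049298 = 10.679804
  sinθ=0.182651, cosθ=0.983178
  F = (M+m)·ẍ + m·l·cosθ·θ̈ − m·l·sinθ·θ̇² = -10.172437 + 0.723374 − 0.020973 = -9.470036
step 3→4:
  ẍ = (ẋ'−ẋ)/dt = (-2.221880827−-2.157170075)/0.049298 = -1.312645
  θ̈ = (θ̇'−θ̇)/dt = (2.050572901−1.817515652)/0.049298 = 4.727519
  sinθ=0.244814, cosθ=0.969570
  F = (M+m)·ẍ + m·l·cosθ·θ̈ − m·l·sinθ·θ̇² = -2.017004 + 0.315777 − 0.055713 = -1.756941
step 4→5:
  ẍ = (ẋ'−ẋ)/dt = (-2.290748827−-2.221880827)/0.049298 = -1.396974
  θ̈ = (θ̇'−θ̇)/dt = (2.339902871−2.050572901)/0.049298 = 5.869000
  sinθ=0.330589, cosθ=0.943775
  F = (M+m)·ẍ + m·l·cosθ·θ̈ − m·l·sinθ·θ̇² = -2.146584 + 0.381593 − 0.095765 = -1.860756
step 5→6:
  ẍ = (ẋ'−ẋ)/dt = (-2.688398946−-2.290748827)/0.049298 = -8.066253
  θ̈ = (θ̇'−θ̇)/dt = (3.067150740−2.339902871)/0.049298 = 14.752077
  sinθ=0.424144, cosθ=0.905595
  F = (M+m)·ẍ + m·l·cosθ·θ̈ − m·l·sinθ·θ̇² = -12.394571 + 0.920353 − 0.159984 = -11.634202

F_0 = -6.718789 N
F_1 = -1.457413 N
F_2 = -9.470036 N
F_3 = -1.756941 N
F_4 = -1.860756 N
F_5 = -11.634202 N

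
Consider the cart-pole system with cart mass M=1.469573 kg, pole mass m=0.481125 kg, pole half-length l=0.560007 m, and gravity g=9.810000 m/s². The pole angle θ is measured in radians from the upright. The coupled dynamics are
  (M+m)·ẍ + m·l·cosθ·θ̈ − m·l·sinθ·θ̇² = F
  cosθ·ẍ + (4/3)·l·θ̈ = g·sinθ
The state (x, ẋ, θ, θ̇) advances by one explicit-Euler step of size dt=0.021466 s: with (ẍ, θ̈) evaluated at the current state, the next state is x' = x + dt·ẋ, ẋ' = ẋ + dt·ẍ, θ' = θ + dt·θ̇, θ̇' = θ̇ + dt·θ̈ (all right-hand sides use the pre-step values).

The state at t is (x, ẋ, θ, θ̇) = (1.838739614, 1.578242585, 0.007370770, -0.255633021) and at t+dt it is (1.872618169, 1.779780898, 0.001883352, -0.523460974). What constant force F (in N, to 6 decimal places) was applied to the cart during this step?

ẍ = (ẋ'−ẋ)/dt = (1.779780898−1.578242585)/0.021466 = 9.388722
θ̈ = (θ̇'−θ̇)/dt = (-0.523460974−-0.255633021)/0.021466 = -12.476845
sinθ=0.007371, cosθ=0.999973
F = (M+m)·ẍ + m·l·cosθ·θ̈ − m·l·sinθ·θ̇² = 18.314562 + -3.361587 − 0.000130 = 14.952845

F = 14.952845 N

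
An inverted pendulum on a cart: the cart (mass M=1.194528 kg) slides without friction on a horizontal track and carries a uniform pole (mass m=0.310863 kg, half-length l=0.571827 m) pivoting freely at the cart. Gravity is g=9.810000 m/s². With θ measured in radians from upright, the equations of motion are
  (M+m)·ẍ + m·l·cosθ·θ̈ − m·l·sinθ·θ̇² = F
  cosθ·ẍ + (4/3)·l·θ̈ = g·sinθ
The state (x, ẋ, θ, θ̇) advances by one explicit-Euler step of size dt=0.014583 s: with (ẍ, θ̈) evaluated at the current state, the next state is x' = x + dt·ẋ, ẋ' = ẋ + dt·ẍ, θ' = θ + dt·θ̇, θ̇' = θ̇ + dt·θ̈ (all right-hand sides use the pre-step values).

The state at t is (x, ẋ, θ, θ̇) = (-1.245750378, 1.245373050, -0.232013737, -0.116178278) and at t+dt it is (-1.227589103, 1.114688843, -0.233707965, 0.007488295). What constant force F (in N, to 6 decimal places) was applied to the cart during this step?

F = -12.022825 N

ẍ = (ẋ'−ẋ)/dt = (1.114688843−1.245373050)/0.014583 = -8.961408
θ̈ = (θ̇'−θ̇)/dt = (0.007488295−-0.116178278)/0.014583 = 8.480187
sinθ=-0.229938, cosθ=0.973205
F = (M+m)·ẍ + m·l·cosθ·θ̈ − m·l·sinθ·θ̇² = -13.490422 + 1.467046 − -0.000552 = -12.022825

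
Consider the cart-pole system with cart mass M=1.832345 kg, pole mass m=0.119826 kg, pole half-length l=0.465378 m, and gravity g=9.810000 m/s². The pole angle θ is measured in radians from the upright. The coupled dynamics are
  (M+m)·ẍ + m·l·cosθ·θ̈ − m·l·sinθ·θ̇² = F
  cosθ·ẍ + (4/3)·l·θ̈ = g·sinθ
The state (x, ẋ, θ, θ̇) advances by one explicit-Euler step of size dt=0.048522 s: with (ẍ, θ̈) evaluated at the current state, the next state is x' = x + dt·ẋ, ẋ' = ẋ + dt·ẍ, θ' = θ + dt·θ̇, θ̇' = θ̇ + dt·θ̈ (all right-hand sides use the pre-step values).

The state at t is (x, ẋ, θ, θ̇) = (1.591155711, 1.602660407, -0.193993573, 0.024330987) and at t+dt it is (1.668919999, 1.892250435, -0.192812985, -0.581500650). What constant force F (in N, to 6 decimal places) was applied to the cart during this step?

ẍ = (ẋ'−ẋ)/dt = (1.892250435−1.602660407)/0.048522 = 5.968221
θ̈ = (θ̇'−θ̇)/dt = (-0.581500650−0.024330987)/0.048522 = -12.485710
sinθ=-0.192779, cosθ=0.981242
F = (M+m)·ẍ + m·l·cosθ·θ̈ − m·l·sinθ·θ̇² = 11.650988 + -0.683198 − -0.000006 = 10.967797

F = 10.967797 N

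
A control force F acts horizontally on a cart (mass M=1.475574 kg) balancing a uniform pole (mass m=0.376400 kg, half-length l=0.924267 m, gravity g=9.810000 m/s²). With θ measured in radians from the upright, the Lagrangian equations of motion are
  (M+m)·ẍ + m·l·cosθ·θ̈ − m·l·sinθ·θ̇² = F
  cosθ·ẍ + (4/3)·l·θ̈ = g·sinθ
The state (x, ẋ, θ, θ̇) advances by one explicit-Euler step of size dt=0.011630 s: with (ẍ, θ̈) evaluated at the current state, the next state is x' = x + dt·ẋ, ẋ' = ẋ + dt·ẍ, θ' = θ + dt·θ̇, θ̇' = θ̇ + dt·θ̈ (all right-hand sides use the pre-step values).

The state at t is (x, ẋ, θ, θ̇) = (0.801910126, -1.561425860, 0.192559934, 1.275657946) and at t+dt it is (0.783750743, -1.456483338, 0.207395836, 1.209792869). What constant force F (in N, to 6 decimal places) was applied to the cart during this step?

ẍ = (ẋ'−ẋ)/dt = (-1.456483338−-1.561425860)/0.011630 = 9.023433
θ̈ = (θ̇'−θ̇)/dt = (1.209792869−1.275657946)/0.011630 = -5.663377
sinθ=0.191372, cosθ=0.981518
F = (M+m)·ẍ + m·l·cosθ·θ̈ − m·l·sinθ·θ̇² = 16.711163 + -1.933840 − 0.108341 = 14.668981

F = 14.668981 N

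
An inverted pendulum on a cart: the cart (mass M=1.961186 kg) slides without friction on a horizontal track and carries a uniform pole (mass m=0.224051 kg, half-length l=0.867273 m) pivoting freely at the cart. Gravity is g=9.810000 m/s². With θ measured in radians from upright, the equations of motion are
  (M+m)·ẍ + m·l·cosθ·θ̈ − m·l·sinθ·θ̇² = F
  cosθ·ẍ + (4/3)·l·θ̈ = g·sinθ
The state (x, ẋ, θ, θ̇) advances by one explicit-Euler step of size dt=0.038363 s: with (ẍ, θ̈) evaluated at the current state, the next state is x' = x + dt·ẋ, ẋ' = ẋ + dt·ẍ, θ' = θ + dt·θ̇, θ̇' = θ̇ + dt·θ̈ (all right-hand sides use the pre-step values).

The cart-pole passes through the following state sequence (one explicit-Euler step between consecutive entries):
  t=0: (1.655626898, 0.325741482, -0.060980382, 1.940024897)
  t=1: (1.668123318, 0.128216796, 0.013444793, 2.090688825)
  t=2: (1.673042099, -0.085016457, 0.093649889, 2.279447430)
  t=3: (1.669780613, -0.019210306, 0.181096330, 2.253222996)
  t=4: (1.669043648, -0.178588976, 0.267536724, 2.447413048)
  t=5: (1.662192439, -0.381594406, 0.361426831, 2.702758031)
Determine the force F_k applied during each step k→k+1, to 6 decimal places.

step 0→1:
  ẍ = (ẋ'−ẋ)/dt = (0.128216796−0.325741482)/0.038363 = -5.148833
  θ̈ = (θ̇'−θ̇)/dt = (2.090688825−1.940024897)/0.038363 = 3.927324
  sinθ=-0.060943, cosθ=0.998141
  F = (M+m)·ẍ + m·l·cosθ·θ̈ − m·l·sinθ·θ̇² = -11.251421 + 0.761713 − -0.044570 = -10.445138
step 1→2:
  ẍ = (ẋ'−ẋ)/dt = (-0.085016457−0.128216796)/0.038363 = -5.558305
  θ̈ = (θ̇'−θ̇)/dt = (2.279447430−2.090688825)/0.038363 = 4.920330
  sinθ=0.013444, cosθ=0.999910
  F = (M+m)·ẍ + m·l·cosθ·θ̈ − m·l·sinθ·θ̇² = -12.146214 + 0.955999 − 0.011419 = -11.201633
step 2→3:
  ẍ = (ẋ'−ẋ)/dt = (-0.019210306−-0.085016457)/0.038363 = 1.715355
  θ̈ = (θ̇'−θ̇)/dt = (2.253222996−2.279447430)/0.038363 = -0.683587
  sinθ=0.093513, cosθ=0.995618
  F = (M+m)·ẍ + m·l·cosθ·θ̈ − m·l·sinθ·θ̇² = 3.748456 + -0.132248 − 0.094414 = 3.521795
step 3→4:
  ẍ = (ẋ'−ẋ)/dt = (-0.178588976−-0.019210306)/0.038363 = -4.154489
  θ̈ = (θ̇'−θ̇)/dt = (2.447413048−2.253222996)/0.038363 = 5.061910
  sinθ=0.180108, cosθ=0.983647
  F = (M+m)·ẍ + m·l·cosθ·θ̈ − m·l·sinθ·θ̇² = -9.078544 + 0.967512 − 0.177682 = -8.288714
step 4→5:
  ẍ = (ẋ'−ẋ)/dt = (-0.381594406−-0.178588976)/0.038363 = -5.291699
  θ̈ = (θ̇'−θ̇)/dt = (2.702758031−2.447413048)/0.038363 = 6.656022
  sinθ=0.264357, cosθ=0.964425
  F = (M+m)·ẍ + m·l·cosθ·θ̈ − m·l·sinθ·θ̇² = -11.563615 + 1.247343 − 0.307686 = -10.623958

F_0 = -10.445138 N
F_1 = -11.201633 N
F_2 = 3.521795 N
F_3 = -8.288714 N
F_4 = -10.623958 N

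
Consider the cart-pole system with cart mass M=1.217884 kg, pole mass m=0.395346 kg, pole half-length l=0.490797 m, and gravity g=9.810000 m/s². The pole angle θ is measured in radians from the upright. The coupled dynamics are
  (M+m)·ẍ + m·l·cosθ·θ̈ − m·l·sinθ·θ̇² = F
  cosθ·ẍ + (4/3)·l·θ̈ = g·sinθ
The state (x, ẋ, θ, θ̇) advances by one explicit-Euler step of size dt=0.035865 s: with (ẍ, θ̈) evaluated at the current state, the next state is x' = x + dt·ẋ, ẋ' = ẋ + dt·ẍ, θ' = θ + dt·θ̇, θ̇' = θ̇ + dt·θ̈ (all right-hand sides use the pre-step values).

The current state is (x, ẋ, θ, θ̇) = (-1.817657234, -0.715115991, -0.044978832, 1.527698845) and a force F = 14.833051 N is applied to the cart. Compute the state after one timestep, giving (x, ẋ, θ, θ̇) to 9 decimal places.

(-1.843304869, -0.308272478, 0.009812087, 0.882444501)

sinθ=-0.044963667, cosθ=0.998988623
temp = (F + m·l·θ̇²·sinθ)/(M+m) = (14.833051 + -0.020361814)/1.613230 = 9.182007020
θ̈ = (g·sinθ − cosθ·temp)/(l·(4/3 − m·cos²θ/(M+m))) = -17.991198767
ẍ = temp − m·l·θ̈·cosθ/(M+m) = 11.343747738
Euler: x'=-1.817657234+0.035865·-0.715115991=-1.843304869, ẋ'=-0.715115991+0.035865·11.343747738=-0.308272478
       θ'=-0.044978832+0.035865·1.527698845=0.009812087, θ̇'=1.527698845+0.035865·-17.991198767=0.882444501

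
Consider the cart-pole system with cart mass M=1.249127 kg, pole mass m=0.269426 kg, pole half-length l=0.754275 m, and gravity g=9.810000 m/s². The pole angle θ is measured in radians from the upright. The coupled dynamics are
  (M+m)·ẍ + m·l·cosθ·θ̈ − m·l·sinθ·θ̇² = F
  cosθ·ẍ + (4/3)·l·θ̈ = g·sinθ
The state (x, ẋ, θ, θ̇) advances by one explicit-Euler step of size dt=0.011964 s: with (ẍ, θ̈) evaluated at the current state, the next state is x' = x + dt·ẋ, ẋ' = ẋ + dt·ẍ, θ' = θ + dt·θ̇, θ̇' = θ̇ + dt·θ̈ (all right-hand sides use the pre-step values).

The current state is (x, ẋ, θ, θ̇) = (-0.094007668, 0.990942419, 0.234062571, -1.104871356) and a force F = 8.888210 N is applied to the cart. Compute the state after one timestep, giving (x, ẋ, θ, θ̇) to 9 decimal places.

(-0.082152033, 1.067543258, 0.220843890, -1.151894392)

sinθ=0.231931220, cosθ=0.972732188
temp = (F + m·l·θ̇²·sinθ)/(M+m) = (8.888210 + 0.057537615)/1.518553 = 5.890968320
θ̈ = (g·sinθ − cosθ·temp)/(l·(4/3 − m·cos²θ/(M+m))) = -3.930377432
ẍ = temp − m·l·θ̈·cosθ/(M+m) = 6.402611050
Euler: x'=-0.094007668+0.011964·0.990942419=-0.082152033, ẋ'=0.990942419+0.011964·6.402611050=1.067543258
       θ'=0.234062571+0.011964·-1.104871356=0.220843890, θ̇'=-1.104871356+0.011964·-3.930377432=-1.151894392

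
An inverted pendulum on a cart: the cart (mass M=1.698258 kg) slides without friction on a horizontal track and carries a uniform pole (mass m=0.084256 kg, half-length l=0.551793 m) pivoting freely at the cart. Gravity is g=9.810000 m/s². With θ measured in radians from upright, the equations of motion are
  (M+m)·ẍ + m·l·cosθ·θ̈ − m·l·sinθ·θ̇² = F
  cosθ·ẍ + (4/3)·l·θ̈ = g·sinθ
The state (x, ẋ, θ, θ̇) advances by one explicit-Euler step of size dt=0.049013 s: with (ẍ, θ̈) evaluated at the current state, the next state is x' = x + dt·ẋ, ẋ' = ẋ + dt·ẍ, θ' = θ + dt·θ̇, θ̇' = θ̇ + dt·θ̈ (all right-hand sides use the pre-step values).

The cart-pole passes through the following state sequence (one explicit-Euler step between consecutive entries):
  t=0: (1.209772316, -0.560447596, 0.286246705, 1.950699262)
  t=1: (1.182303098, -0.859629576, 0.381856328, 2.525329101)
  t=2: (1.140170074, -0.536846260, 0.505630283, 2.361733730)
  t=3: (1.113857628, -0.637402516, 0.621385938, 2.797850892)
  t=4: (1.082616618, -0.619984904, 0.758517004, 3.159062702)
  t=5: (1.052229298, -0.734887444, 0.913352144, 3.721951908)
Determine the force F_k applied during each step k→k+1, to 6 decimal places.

step 0→1:
  ẍ = (ẋ'−ẋ)/dt = (-0.859629576−-0.560447596)/0.049013 = -6.104135
  θ̈ = (θ̇'−θ̇)/dt = (2.525329101−1.950699262)/0.049013 = 11.724029
  sinθ=0.282354, cosθ=0.959310
  F = (M+m)·ẍ + m·l·cosθ·θ̈ − m·l·sinθ·θ̇² = -10.880706 + 0.522893 − 0.049952 = -10.407765
step 1→2:
  ẍ = (ẋ'−ẋ)/dt = (-0.536846260−-0.859629576)/0.049013 = 6.585667
  θ̈ = (θ̇'−θ̇)/dt = (2.361733730−2.525329101)/0.049013 = -3.337795
  sinθ=0.372644, cosθ=0.927974
  F = (M+m)·ẍ + m·l·cosθ·θ̈ − m·l·sinθ·θ̇² = 11.739044 + -0.144003 − 0.110486 = 11.484555
step 2→3:
  ẍ = (ẋ'−ẋ)/dt = (-0.637402516−-0.536846260)/0.049013 = -2.051624
  θ̈ = (θ̇'−θ̇)/dt = (2.797850892−2.361733730)/0.049013 = 8.897990
  sinθ=0.484359, cosθ=0.874869
  F = (M+m)·ẍ + m·l·cosθ·θ̈ − m·l·sinθ·θ̇² = -3.657049 + 0.361920 − 0.125605 = -3.420734
step 3→4:
  ẍ = (ẋ'−ẋ)/dt = (-0.619984904−-0.637402516)/0.049013 = 0.355367
  θ̈ = (θ̇'−θ̇)/dt = (3.159062702−2.797850892)/0.049013 = 7.369714
  sinθ=0.582163, cosθ=0.813072
  F = (M+m)·ẍ + m·l·cosθ·θ̈ − m·l·sinθ·θ̇² = 0.633447 + 0.278584 − 0.211870 = 0.700161
step 4→5:
  ẍ = (ẋ'−ẋ)/dt = (-0.734887444−-0.619984904)/0.049013 = -2.344328
  θ̈ = (θ̇'−θ̇)/dt = (3.721951908−3.159062702)/0.049013 = 11.484488
  sinθ=0.687846, cosθ=0.725857
  F = (M+m)·ẍ + m·l·cosθ·θ̈ − m·l·sinθ·θ̇² = -4.178797 + 0.387561 − 0.319142 = -4.110379

F_0 = -10.407765 N
F_1 = 11.484555 N
F_2 = -3.420734 N
F_3 = 0.700161 N
F_4 = -4.110379 N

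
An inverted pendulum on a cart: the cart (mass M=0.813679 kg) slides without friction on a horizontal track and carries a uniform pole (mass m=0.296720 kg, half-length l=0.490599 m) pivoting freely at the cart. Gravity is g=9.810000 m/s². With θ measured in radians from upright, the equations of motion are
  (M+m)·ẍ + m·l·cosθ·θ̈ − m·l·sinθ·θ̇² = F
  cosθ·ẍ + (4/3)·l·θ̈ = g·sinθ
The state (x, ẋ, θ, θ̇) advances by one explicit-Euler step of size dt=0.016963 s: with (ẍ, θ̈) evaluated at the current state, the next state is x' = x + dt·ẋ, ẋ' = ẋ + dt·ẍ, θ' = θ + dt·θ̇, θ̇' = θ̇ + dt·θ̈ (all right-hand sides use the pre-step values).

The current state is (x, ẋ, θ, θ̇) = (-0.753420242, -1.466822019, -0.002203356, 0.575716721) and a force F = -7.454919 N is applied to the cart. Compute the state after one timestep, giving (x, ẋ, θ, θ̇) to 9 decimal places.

sinθ=-0.002203354, cosθ=0.999997573
temp = (F + m·l·θ̇²·sinθ)/(M+m) = (-7.454919 + -0.000106310)/1.110399 = -6.713825670
θ̈ = (g·sinθ − cosθ·temp)/(l·(4/3 − m·cos²θ/(M+m))) = 12.794923379
ẍ = temp − m·l·θ̈·cosθ/(M+m) = -8.391204094
Euler: x'=-0.753420242+0.016963·-1.466822019=-0.778301944, ẋ'=-1.466822019+0.016963·-8.391204094=-1.609162014
       θ'=-0.002203356+0.016963·0.575716721=0.007562527, θ̇'=0.575716721+0.016963·12.794923379=0.792757006

(-0.778301944, -1.609162014, 0.007562527, 0.792757006)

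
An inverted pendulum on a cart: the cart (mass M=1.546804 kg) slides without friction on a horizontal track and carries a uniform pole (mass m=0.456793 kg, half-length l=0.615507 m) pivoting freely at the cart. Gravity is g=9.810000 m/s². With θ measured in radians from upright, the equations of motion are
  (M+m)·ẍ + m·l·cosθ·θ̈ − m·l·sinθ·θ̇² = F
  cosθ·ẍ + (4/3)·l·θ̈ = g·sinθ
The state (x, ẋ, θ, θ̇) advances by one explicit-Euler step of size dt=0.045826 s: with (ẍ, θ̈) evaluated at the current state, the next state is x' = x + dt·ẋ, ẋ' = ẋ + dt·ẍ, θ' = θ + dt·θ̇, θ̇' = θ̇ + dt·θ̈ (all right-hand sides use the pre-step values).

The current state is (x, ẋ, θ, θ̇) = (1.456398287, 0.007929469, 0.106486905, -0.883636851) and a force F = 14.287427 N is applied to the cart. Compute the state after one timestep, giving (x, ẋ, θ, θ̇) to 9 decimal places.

(1.456761663, 0.392059845, 0.065993363, -1.290829732)

sinθ=0.106285768, cosθ=0.994335625
temp = (F + m·l·θ̇²·sinθ)/(M+m) = (14.287427 + 0.023333248)/2.003597 = 7.142534276
θ̈ = (g·sinθ − cosθ·temp)/(l·(4/3 − m·cos²θ/(M+m))) = -8.885630010
ẍ = temp − m·l·θ̈·cosθ/(M+m) = 8.382367554
Euler: x'=1.456398287+0.045826·0.007929469=1.456761663, ẋ'=0.007929469+0.045826·8.382367554=0.392059845
       θ'=0.106486905+0.045826·-0.883636851=0.065993363, θ̇'=-0.883636851+0.045826·-8.885630010=-1.290829732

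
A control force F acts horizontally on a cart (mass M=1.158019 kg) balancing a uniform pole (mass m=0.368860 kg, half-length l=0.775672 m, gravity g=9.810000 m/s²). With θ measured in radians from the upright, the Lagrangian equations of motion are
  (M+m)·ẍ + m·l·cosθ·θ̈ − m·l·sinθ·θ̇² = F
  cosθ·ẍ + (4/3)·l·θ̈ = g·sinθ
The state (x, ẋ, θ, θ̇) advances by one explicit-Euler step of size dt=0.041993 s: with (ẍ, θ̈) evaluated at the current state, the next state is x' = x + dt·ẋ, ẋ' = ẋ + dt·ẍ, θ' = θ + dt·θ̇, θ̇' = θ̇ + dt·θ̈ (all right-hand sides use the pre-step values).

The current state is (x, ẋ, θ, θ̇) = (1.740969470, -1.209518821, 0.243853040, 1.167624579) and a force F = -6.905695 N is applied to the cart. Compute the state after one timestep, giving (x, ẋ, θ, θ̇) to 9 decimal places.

(1.690178146, -1.456476670, 0.292885099, 1.495515614)

sinθ=0.241443457, cosθ=0.970414889
temp = (F + m·l·θ̇²·sinθ)/(M+m) = (-6.905695 + 0.094180626)/1.526879 = -4.461070179
θ̈ = (g·sinθ − cosθ·temp)/(l·(4/3 − m·cos²θ/(M+m))) = 7.808230787
ẍ = temp − m·l·θ̈·cosθ/(M+m) = -5.880928945
Euler: x'=1.740969470+0.041993·-1.209518821=1.690178146, ẋ'=-1.209518821+0.041993·-5.880928945=-1.456476670
       θ'=0.243853040+0.041993·1.167624579=0.292885099, θ̇'=1.167624579+0.041993·7.808230787=1.495515614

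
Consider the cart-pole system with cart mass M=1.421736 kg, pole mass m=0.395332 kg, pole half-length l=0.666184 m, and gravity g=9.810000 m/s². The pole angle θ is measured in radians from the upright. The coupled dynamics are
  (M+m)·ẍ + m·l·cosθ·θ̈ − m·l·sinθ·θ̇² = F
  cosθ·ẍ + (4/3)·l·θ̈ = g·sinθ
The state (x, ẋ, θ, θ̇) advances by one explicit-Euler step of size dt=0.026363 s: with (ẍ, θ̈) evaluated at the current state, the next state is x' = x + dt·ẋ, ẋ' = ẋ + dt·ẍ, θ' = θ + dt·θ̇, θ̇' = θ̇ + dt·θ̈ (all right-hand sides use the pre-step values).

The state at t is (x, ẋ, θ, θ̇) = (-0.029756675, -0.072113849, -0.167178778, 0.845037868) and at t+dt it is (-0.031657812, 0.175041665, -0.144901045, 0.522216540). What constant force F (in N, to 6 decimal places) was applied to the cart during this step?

ẍ = (ẋ'−ẋ)/dt = (0.175041665−-0.072113849)/0.026363 = 9.375091
θ̈ = (θ̇'−θ̇)/dt = (0.522216540−0.845037868)/0.026363 = -12.245242
sinθ=-0.166401, cosθ=0.986058
F = (M+m)·ẍ + m·l·cosθ·θ̈ − m·l·sinθ·θ̇² = 17.035177 + -3.179992 − -0.031294 = 13.886479

F = 13.886479 N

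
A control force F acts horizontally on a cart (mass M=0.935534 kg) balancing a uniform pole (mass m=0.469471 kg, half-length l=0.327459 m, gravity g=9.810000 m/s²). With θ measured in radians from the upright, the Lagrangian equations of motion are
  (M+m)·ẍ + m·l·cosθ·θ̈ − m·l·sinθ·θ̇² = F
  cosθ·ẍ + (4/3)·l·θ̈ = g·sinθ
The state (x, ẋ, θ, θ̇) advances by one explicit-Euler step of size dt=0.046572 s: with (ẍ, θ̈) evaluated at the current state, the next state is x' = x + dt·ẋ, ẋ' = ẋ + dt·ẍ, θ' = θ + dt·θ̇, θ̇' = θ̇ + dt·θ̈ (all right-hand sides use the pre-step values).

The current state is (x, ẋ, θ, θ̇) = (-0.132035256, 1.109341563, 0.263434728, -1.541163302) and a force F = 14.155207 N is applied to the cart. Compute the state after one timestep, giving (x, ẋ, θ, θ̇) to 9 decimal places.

sinθ=0.260398316, cosθ=0.965501278
temp = (F + m·l·θ̇²·sinθ)/(M+m) = (14.155207 + 0.095082631)/1.405005 = 10.142518803
θ̈ = (g·sinθ − cosθ·temp)/(l·(4/3 − m·cos²θ/(M+m))) = -21.631243596
ẍ = temp − m·l·θ̈·cosθ/(M+m) = 12.427708055
Euler: x'=-0.132035256+0.046572·1.109341563=-0.080371001, ẋ'=1.109341563+0.046572·12.427708055=1.688124783
       θ'=0.263434728+0.046572·-1.541163302=0.191659671, θ̇'=-1.541163302+0.046572·-21.631243596=-2.548573579

(-0.080371001, 1.688124783, 0.191659671, -2.548573579)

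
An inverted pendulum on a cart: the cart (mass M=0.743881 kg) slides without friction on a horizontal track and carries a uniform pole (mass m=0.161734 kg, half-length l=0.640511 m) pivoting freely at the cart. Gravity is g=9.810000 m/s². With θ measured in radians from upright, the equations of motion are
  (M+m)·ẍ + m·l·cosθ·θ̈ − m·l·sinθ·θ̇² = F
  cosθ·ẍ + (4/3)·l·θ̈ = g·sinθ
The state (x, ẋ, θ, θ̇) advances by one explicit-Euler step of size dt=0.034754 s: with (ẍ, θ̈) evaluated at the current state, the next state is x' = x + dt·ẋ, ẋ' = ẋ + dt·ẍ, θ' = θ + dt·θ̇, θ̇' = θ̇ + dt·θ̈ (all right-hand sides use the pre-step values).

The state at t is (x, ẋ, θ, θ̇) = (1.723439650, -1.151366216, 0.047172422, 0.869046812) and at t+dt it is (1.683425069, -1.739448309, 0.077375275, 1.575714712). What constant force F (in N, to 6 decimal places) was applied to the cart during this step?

ẍ = (ẋ'−ẋ)/dt = (-1.739448309−-1.151366216)/0.034754 = -16.921278
θ̈ = (θ̇'−θ̇)/dt = (1.575714712−0.869046812)/0.034754 = 20.333426
sinθ=0.047155, cosθ=0.998888
F = (M+m)·ẍ + m·l·cosθ·θ̈ − m·l·sinθ·θ̇² = -15.324163 + 2.104045 − 0.003689 = -13.223807

F = -13.223807 N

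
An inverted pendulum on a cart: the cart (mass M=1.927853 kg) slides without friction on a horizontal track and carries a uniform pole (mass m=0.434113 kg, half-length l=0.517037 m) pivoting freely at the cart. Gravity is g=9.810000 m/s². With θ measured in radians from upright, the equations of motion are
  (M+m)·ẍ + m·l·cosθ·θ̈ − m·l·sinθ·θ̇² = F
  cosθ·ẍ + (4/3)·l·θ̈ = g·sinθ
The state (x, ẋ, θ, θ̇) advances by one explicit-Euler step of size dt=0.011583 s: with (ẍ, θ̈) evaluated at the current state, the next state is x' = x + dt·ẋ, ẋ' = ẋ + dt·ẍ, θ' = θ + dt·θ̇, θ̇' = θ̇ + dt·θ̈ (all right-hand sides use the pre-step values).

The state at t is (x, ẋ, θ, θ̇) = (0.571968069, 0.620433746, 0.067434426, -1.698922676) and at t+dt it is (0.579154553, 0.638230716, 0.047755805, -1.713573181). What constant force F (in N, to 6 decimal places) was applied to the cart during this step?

ẍ = (ẋ'−ẋ)/dt = (0.638230716−0.620433746)/0.011583 = 1.536473
θ̈ = (θ̇'−θ̇)/dt = (-1.713573181−-1.698922676)/0.011583 = -1.264828
sinθ=0.067383, cosθ=0.997727
F = (M+m)·ẍ + m·l·cosθ·θ̈ − m·l·sinθ·θ̇² = 3.629098 + -0.283249 − 0.043654 = 3.302195

F = 3.302195 N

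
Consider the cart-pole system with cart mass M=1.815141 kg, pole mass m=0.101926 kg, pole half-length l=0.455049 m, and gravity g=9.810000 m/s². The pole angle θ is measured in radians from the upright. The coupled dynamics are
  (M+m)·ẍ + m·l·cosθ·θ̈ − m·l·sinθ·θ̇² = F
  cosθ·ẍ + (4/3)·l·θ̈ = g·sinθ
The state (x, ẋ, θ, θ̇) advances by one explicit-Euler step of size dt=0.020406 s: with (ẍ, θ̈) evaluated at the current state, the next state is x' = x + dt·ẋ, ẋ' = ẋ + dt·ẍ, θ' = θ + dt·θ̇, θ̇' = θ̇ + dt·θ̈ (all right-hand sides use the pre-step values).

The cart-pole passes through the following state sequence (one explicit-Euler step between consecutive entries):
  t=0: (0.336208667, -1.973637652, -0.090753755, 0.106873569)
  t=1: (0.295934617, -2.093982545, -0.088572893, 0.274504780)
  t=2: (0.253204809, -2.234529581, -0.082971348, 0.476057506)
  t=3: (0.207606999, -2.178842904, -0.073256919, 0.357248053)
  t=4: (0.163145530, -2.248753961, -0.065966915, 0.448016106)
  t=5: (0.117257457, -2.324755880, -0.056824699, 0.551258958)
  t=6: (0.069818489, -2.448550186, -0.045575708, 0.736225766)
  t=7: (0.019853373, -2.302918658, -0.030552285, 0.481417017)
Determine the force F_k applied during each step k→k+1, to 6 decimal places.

F_0 = -10.926457 N
F_1 = -12.747238 N
F_2 = 4.963309 N
F_3 = -6.361692 N
F_4 = -6.905328 N
F_5 = -11.209472 N
F_6 = 13.104120 N

step 0→1:
  ẍ = (ẋ'−ẋ)/dt = (-2.093982545−-1.973637652)/0.020406 = -5.897525
  θ̈ = (θ̇'−θ̇)/dt = (0.274504780−0.106873569)/0.020406 = 8.214800
  sinθ=-0.090629, cosθ=0.995885
  F = (M+m)·ẍ + m·l·cosθ·θ̈ − m·l·sinθ·θ̇² = -11.305950 + 0.379445 − -0.000048 = -10.926457
step 1→2:
  ẍ = (ẋ'−ẋ)/dt = (-2.234529581−-2.093982545)/0.020406 = -6.887535
  θ̈ = (θ̇'−θ̇)/dt = (0.476057506−0.274504780)/0.020406 = 9.877131
  sinθ=-0.088457, cosθ=0.996080
  F = (M+m)·ẍ + m·l·cosθ·θ̈ − m·l·sinθ·θ̇² = -13.203866 + 0.456319 − -0.000309 = -12.747238
step 2→3:
  ẍ = (ẋ'−ẋ)/dt = (-2.178842904−-2.234529581)/0.020406 = 2.728936
  θ̈ = (θ̇'−θ̇)/dt = (0.357248053−0.476057506)/0.020406 = -5.822280
  sinθ=-0.082876, cosθ=0.996560
  F = (M+m)·ẍ + m·l·cosθ·θ̈ − m·l·sinθ·θ̇² = 5.231554 + -0.269116 − -0.000871 = 4.963309
step 3→4:
  ẍ = (ẋ'−ẋ)/dt = (-2.248753961−-2.178842904)/0.020406 = -3.426005
  θ̈ = (θ̇'−θ̇)/dt = (0.448016106−0.357248053)/0.020406 = 4.448106
  sinθ=-0.073191, cosθ=0.997318
  F = (M+m)·ẍ + m·l·cosθ·θ̈ − m·l·sinθ·θ̇² = -6.567881 + 0.205756 − -0.000433 = -6.361692
step 4→5:
  ẍ = (ẋ'−ẋ)/dt = (-2.324755880−-2.248753961)/0.020406 = -3.724489
  θ̈ = (θ̇'−θ̇)/dt = (0.551258958−0.448016106)/0.020406 = 5.059436
  sinθ=-0.065919, cosθ=0.997825
  F = (M+m)·ẍ + m·l·cosθ·θ̈ − m·l·sinθ·θ̇² = -7.140095 + 0.234153 − -0.000614 = -6.905328
step 5→6:
  ẍ = (ẋ'−ẋ)/dt = (-2.448550186−-2.324755880)/0.020406 = -6.066564
  θ̈ = (θ̇'−θ̇)/dt = (0.736225766−0.551258958)/0.020406 = 9.064334
  sinθ=-0.056794, cosθ=0.998386
  F = (M+m)·ẍ + m·l·cosθ·θ̈ − m·l·sinθ·θ̇² = -11.630010 + 0.419737 − -0.000800 = -11.209472
step 6→7:
  ẍ = (ẋ'−ẋ)/dt = (-2.302918658−-2.448550186)/0.020406 = 7.136701
  θ̈ = (θ̇'−θ̇)/dt = (0.481417017−0.736225766)/0.020406 = -12.486952
  sinθ=-0.045560, cosθ=0.998962
  F = (M+m)·ẍ + m·l·cosθ·θ̈ − m·l·sinθ·θ̇² = 13.681535 + -0.578560 − -0.001145 = 13.104120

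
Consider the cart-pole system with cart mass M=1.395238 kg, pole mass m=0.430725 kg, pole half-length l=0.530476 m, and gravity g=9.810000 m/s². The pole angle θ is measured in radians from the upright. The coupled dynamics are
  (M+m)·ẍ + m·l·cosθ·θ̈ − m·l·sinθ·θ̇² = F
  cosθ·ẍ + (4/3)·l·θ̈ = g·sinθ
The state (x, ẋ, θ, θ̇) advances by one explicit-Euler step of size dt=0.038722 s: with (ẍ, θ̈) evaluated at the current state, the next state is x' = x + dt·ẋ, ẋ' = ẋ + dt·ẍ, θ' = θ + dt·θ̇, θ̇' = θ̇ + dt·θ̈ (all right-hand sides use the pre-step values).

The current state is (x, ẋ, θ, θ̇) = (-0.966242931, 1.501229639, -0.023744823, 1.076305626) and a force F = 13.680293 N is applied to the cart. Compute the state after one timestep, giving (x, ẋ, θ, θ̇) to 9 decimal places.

sinθ=-0.023742592, cosθ=0.999718105
temp = (F + m·l·θ̇²·sinθ)/(M+m) = (13.680293 + -0.006284419)/1.825963 = 7.488655893
θ̈ = (g·sinθ − cosθ·temp)/(l·(4/3 − m·cos²θ/(M+m))) = -13.258247896
ẍ = temp − m·l·θ̈·cosθ/(M+m) = 9.147240151
Euler: x'=-0.966242931+0.038722·1.501229639=-0.908112317, ẋ'=1.501229639+0.038722·9.147240151=1.855429072
       θ'=-0.023744823+0.038722·1.076305626=0.017931883, θ̇'=1.076305626+0.038722·-13.258247896=0.562919751

(-0.908112317, 1.855429072, 0.017931883, 0.562919751)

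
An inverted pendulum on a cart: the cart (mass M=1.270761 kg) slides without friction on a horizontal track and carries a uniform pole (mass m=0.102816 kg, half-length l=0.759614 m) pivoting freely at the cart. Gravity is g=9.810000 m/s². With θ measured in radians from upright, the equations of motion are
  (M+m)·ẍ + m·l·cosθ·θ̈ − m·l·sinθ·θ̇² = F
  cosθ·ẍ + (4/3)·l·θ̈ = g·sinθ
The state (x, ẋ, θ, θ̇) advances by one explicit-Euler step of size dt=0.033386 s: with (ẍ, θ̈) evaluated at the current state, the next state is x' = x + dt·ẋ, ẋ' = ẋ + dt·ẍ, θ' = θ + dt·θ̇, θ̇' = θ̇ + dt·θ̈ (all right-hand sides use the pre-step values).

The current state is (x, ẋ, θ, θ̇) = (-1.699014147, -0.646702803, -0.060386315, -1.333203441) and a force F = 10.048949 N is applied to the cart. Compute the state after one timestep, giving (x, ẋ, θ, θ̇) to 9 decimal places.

sinθ=-0.060349622, cosθ=0.998177300
temp = (F + m·l·θ̇²·sinθ)/(M+m) = (10.048949 + -0.008377628)/1.373577 = 7.309798702
θ̈ = (g·sinθ − cosθ·temp)/(l·(4/3 − m·cos²θ/(M+m))) = -8.250136767
ẍ = temp − m·l·θ̈·cosθ/(M+m) = 7.778039759
Euler: x'=-1.699014147+0.033386·-0.646702803=-1.720604967, ẋ'=-0.646702803+0.033386·7.778039759=-0.387025168
       θ'=-0.060386315+0.033386·-1.333203441=-0.104896645, θ̇'=-1.333203441+0.033386·-8.250136767=-1.608642507

(-1.720604967, -0.387025168, -0.104896645, -1.608642507)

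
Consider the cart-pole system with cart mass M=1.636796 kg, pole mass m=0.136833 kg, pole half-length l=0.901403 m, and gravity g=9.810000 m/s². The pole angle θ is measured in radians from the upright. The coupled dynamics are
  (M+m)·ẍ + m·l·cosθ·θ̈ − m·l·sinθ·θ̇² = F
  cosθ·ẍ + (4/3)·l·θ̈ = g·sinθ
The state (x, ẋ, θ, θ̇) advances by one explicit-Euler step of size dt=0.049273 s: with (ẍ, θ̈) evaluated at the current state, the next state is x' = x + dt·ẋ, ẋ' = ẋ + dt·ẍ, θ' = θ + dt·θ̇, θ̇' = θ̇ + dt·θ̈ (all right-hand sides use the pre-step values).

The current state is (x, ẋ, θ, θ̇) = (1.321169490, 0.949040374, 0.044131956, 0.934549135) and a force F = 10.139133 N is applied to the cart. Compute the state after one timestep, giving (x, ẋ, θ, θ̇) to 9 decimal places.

(1.367931556, 1.246809722, 0.090179996, 0.704778683)

sinθ=0.044117632, cosθ=0.999026343
temp = (F + m·l·θ̇²·sinθ)/(M+m) = (10.139133 + 0.004752546)/1.773629 = 5.719282638
θ̈ = (g·sinθ − cosθ·temp)/(l·(4/3 − m·cos²θ/(M+m))) = -4.663212139
ẍ = temp − m·l·θ̈·cosθ/(M+m) = 6.043255908
Euler: x'=1.321169490+0.049273·0.949040374=1.367931556, ẋ'=0.949040374+0.049273·6.043255908=1.246809722
       θ'=0.044131956+0.049273·0.934549135=0.090179996, θ̇'=0.934549135+0.049273·-4.663212139=0.704778683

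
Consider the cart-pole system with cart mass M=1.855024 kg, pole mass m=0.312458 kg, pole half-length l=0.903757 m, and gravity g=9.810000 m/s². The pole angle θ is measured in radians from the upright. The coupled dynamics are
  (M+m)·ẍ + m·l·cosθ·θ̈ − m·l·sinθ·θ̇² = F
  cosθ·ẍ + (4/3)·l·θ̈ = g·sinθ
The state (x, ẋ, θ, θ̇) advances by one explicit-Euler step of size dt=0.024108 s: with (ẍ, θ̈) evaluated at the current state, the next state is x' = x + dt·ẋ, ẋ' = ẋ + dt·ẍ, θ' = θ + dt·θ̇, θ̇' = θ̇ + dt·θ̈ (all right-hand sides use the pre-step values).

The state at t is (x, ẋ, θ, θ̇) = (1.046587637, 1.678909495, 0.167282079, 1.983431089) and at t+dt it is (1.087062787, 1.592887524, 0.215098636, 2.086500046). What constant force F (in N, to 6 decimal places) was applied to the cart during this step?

F = -6.728528 N

ẍ = (ẋ'−ẋ)/dt = (1.592887524−1.678909495)/0.024108 = -3.568192
θ̈ = (θ̇'−θ̇)/dt = (2.086500046−1.983431089)/0.024108 = 4.275301
sinθ=0.166503, cosθ=0.986041
F = (M+m)·ẍ + m·l·cosθ·θ̈ − m·l·sinθ·θ̇² = -7.733992 + 1.190433 − 0.184969 = -6.728528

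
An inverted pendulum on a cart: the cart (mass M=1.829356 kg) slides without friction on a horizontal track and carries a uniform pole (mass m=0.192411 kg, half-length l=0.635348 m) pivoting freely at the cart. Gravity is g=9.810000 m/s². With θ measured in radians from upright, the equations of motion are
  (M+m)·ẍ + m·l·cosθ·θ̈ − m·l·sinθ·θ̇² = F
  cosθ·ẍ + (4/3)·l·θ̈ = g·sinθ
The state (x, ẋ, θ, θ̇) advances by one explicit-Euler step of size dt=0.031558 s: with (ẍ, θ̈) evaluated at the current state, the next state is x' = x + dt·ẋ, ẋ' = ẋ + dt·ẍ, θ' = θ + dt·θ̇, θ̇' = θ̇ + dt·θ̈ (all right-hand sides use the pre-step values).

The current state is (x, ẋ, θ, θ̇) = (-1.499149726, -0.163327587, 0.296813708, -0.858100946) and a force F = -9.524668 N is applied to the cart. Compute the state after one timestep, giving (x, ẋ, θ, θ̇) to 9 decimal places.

(-1.504304018, -0.328553131, 0.269733758, -0.564703164)

sinθ=0.292474731, cosθ=0.956273252
temp = (F + m·l·θ̇²·sinθ)/(M+m) = (-9.524668 + 0.026327321)/2.021767 = -4.698039229
θ̈ = (g·sinθ − cosθ·temp)/(l·(4/3 − m·cos²θ/(M+m))) = 9.297096848
ẍ = temp − m·l·θ̈·cosθ/(M+m) = -5.235615170
Euler: x'=-1.499149726+0.031558·-0.163327587=-1.504304018, ẋ'=-0.163327587+0.031558·-5.235615170=-0.328553131
       θ'=0.296813708+0.031558·-0.858100946=0.269733758, θ̇'=-0.858100946+0.031558·9.297096848=-0.564703164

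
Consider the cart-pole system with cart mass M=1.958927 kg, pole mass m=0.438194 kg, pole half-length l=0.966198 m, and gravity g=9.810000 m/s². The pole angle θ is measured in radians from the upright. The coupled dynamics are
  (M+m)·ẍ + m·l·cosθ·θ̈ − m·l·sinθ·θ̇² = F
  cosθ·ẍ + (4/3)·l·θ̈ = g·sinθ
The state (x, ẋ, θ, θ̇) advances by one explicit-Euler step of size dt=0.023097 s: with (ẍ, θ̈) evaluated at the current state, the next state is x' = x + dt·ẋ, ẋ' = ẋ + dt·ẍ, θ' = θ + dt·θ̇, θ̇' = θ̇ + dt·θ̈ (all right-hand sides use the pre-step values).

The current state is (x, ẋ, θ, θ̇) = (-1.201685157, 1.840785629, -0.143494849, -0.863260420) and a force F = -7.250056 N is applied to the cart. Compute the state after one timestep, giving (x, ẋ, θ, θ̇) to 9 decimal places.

(-1.159168531, 1.764668784, -0.163433575, -0.829934399)

sinθ=-0.143002911, cosθ=0.989722268
temp = (F + m·l·θ̇²·sinθ)/(M+m) = (-7.250056 + -0.045119169)/2.397121 = -3.043307021
θ̈ = (g·sinθ − cosθ·temp)/(l·(4/3 − m·cos²θ/(M+m))) = 1.442872268
ẍ = temp − m·l·θ̈·cosθ/(M+m) = -3.295529525
Euler: x'=-1.201685157+0.023097·1.840785629=-1.159168531, ẋ'=1.840785629+0.023097·-3.295529525=1.764668784
       θ'=-0.143494849+0.023097·-0.863260420=-0.163433575, θ̇'=-0.863260420+0.023097·1.442872268=-0.829934399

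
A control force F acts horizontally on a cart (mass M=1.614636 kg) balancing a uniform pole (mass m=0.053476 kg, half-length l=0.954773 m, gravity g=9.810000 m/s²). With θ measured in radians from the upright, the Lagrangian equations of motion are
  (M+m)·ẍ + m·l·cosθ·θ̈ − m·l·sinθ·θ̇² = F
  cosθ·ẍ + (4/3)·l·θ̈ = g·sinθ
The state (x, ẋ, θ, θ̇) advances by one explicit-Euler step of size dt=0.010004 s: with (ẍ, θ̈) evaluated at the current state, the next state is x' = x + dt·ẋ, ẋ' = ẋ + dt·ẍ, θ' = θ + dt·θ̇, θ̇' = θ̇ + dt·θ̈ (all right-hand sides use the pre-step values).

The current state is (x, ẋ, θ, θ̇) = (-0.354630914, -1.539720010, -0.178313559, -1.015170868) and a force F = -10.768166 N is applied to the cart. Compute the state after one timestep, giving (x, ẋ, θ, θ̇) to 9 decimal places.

(-0.370034273, -1.605474145, -0.188469328, -0.978011840)

sinθ=-0.177370125, cosθ=0.984144216
temp = (F + m·l·θ̇²·sinθ)/(M+m) = (-10.768166 + -0.009332926)/1.668112 = -6.460896466
θ̈ = (g·sinθ − cosθ·temp)/(l·(4/3 − m·cos²θ/(M+m))) = 3.714417057
ẍ = temp − m·l·θ̈·cosθ/(M+m) = -6.572784398
Euler: x'=-0.354630914+0.010004·-1.539720010=-0.370034273, ẋ'=-1.539720010+0.010004·-6.572784398=-1.605474145
       θ'=-0.178313559+0.010004·-1.015170868=-0.188469328, θ̇'=-1.015170868+0.010004·3.714417057=-0.978011840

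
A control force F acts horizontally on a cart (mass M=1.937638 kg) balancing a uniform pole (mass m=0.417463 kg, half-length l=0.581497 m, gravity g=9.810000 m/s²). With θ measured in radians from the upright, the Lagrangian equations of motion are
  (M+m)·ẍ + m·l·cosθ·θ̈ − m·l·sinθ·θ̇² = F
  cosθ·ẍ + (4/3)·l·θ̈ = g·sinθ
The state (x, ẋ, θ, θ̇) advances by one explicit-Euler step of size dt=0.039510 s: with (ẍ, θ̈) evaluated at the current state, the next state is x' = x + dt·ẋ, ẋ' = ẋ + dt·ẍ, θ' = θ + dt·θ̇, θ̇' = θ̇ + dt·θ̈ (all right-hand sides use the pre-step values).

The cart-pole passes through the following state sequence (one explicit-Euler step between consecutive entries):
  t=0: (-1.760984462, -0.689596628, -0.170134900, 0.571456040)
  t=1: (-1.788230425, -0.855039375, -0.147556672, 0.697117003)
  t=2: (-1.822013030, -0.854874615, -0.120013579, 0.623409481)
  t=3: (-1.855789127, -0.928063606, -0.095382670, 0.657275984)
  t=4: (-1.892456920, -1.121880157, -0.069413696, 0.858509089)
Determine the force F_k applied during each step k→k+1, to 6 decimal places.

F_0 = -9.087316 N
F_1 = -0.420780 N
F_2 = -4.144751 N
F_3 = -10.312198 N

step 0→1:
  ẍ = (ẋ'−ẋ)/dt = (-0.855039375−-0.689596628)/0.039510 = -4.187364
  θ̈ = (θ̇'−θ̇)/dt = (0.697117003−0.571456040)/0.039510 = 3.180485
  sinθ=-0.169315, cosθ=0.985562
  F = (M+m)·ẍ + m·l·cosθ·θ̈ − m·l·sinθ·θ̇² = -9.861665 + 0.760927 − -0.013422 = -9.087316
step 1→2:
  ẍ = (ẋ'−ẋ)/dt = (-0.854874615−-0.855039375)/0.039510 = 0.004170
  θ̈ = (θ̇'−θ̇)/dt = (0.623409481−0.697117003)/0.039510 = -1.865541
  sinθ=-0.147022, cosθ=0.989133
  F = (M+m)·ẍ + m·l·cosθ·θ̈ − m·l·sinθ·θ̇² = 0.009821 + -0.447945 − -0.017344 = -0.420780
step 2→3:
  ẍ = (ẋ'−ẋ)/dt = (-0.928063606−-0.854874615)/0.039510 = -1.852417
  θ̈ = (θ̇'−θ̇)/dt = (0.657275984−0.623409481)/0.039510 = 0.857163
  sinθ=-0.119726, cosθ=0.992807
  F = (M+m)·ẍ + m·l·cosθ·θ̈ − m·l·sinθ·θ̇² = -4.362629 + 0.206583 − -0.011295 = -4.144751
step 3→4:
  ẍ = (ẋ'−ẋ)/dt = (-1.121880157−-0.928063606)/0.039510 = -4.905506
  θ̈ = (θ̇'−θ̇)/dt = (0.858509089−0.657275984)/0.039510 = 5.093220
  sinθ=-0.095238, cosθ=0.995455
  F = (M+m)·ẍ + m·l·cosθ·θ̈ − m·l·sinθ·θ̇² = -11.552963 + 1.230777 − -0.009988 = -10.312198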